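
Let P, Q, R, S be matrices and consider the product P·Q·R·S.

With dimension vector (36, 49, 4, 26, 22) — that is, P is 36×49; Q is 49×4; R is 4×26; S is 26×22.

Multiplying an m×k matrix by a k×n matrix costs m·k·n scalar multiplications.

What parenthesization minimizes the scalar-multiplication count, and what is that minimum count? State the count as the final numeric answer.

12512

Adjacent pairs: PQ = 36·49·4 = 7056; QR = 49·4·26 = 5096; RS = 4·26·22 = 2288.
Length 3: P..R: k=1: 0+5096+36·49·26=50960; k=2: 7056+0+36·4·26=10800 → min 10800 | Q..S: k=2: 0+2288+49·4·22=6600; k=3: 5096+0+49·26·22=33124 → min 6600.
Length 4: P..S: k=1: 0+6600+36·49·22=45408; k=2: 7056+2288+36·4·22=12512; k=3: 10800+0+36·26·22=31392 → min 12512.
Optimal parenthesization: ((P·Q)·(R·S)) with cost 12512.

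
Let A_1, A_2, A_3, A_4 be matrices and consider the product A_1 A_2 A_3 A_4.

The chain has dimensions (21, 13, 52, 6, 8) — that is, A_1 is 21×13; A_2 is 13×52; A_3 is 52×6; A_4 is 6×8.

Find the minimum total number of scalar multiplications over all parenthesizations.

Adjacent pairs: A_1A_2 = 21·13·52 = 14196; A_2A_3 = 13·52·6 = 4056; A_3A_4 = 52·6·8 = 2496.
Length 3: A_1..A_3: k=1: 0+4056+21·13·6=5694; k=2: 14196+0+21·52·6=20748 → min 5694 | A_2..A_4: k=2: 0+2496+13·52·8=7904; k=3: 4056+0+13·6·8=4680 → min 4680.
Length 4: A_1..A_4: k=1: 0+4680+21·13·8=6864; k=2: 14196+2496+21·52·8=25428; k=3: 5694+0+21·6·8=6702 → min 6702.
Optimal order: ((A_1 (A_2 A_3)) A_4) with cost 6702.

6702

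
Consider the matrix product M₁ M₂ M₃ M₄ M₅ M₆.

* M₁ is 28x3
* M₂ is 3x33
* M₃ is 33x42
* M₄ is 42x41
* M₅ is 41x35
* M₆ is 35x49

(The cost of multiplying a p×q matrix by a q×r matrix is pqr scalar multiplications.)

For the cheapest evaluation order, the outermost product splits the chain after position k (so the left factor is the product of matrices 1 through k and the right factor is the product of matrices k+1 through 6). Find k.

Adjacent pairs: M₁M₂ = 28·3·33 = 2772; M₂M₃ = 3·33·42 = 4158; M₃M₄ = 33·42·41 = 56826; M₄M₅ = 42·41·35 = 60270; M₅M₆ = 41·35·49 = 70315.
Length 3: M₁..M₃: k=1: 0+4158+28·3·42=7686; k=2: 2772+0+28·33·42=41580 → min 7686 | M₂..M₄: k=2: 0+56826+3·33·41=60885; k=3: 4158+0+3·42·41=9324 → min 9324 | M₃..M₅: k=3: 0+60270+33·42·35=108780; k=4: 56826+0+33·41·35=104181 → min 104181 | M₄..M₆: k=4: 0+70315+42·41·49=154693; k=5: 60270+0+42·35·49=132300 → min 132300.
Length 4: M₁..M₄: k=1: 0+9324+28·3·41=12768; k=2: 2772+56826+28·33·41=97482; k=3: 7686+0+28·42·41=55902 → min 12768 | M₂..M₅: k=2: 0+104181+3·33·35=107646; k=3: 4158+60270+3·42·35=68838; k=4: 9324+0+3·41·35=13629 → min 13629 | M₃..M₆: k=3: 0+132300+33·42·49=200214; k=4: 56826+70315+33·41·49=193438; k=5: 104181+0+33·35·49=160776 → min 160776.
Length 5: M₁..M₅: k=1: 0+13629+28·3·35=16569; k=2: 2772+104181+28·33·35=139293; k=3: 7686+60270+28·42·35=109116; k=4: 12768+0+28·41·35=52948 → min 16569 | M₂..M₆: k=2: 0+160776+3·33·49=165627; k=3: 4158+132300+3·42·49=142632; k=4: 9324+70315+3·41·49=85666; k=5: 13629+0+3·35·49=18774 → min 18774.
Top-level splits: k=1: (M₁..M₁)·(M₂..M₆) → 0+18774+28·3·49 = 22890; k=2: (M₁..M₂)·(M₃..M₆) → 2772+160776+28·33·49 = 208824; k=3: (M₁..M₃)·(M₄..M₆) → 7686+132300+28·42·49 = 197610; k=4: (M₁..M₄)·(M₅..M₆) → 12768+70315+28·41·49 = 139335; k=5: (M₁..M₅)·(M₆..M₆) → 16569+0+28·35·49 = 64589.
Best split is after M₁, i.e. k = 1.

1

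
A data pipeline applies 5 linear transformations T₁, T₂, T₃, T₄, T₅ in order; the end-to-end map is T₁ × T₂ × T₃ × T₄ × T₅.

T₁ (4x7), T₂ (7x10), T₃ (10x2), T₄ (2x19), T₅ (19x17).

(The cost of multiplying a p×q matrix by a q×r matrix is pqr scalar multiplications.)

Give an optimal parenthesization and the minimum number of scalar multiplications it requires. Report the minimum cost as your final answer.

Adjacent pairs: T₁T₂ = 4·7·10 = 280; T₂T₃ = 7·10·2 = 140; T₃T₄ = 10·2·19 = 380; T₄T₅ = 2·19·17 = 646.
Length 3: T₁..T₃: k=1: 0+140+4·7·2=196; k=2: 280+0+4·10·2=360 → min 196 | T₂..T₄: k=2: 0+380+7·10·19=1710; k=3: 140+0+7·2·19=406 → min 406 | T₃..T₅: k=3: 0+646+10·2·17=986; k=4: 380+0+10·19·17=3610 → min 986.
Length 4: T₁..T₄: k=1: 0+406+4·7·19=938; k=2: 280+380+4·10·19=1420; k=3: 196+0+4·2·19=348 → min 348 | T₂..T₅: k=2: 0+986+7·10·17=2176; k=3: 140+646+7·2·17=1024; k=4: 406+0+7·19·17=2667 → min 1024.
Length 5: T₁..T₅: k=1: 0+1024+4·7·17=1500; k=2: 280+986+4·10·17=1946; k=3: 196+646+4·2·17=978; k=4: 348+0+4·19·17=1640 → min 978.
Optimal parenthesization: ((T₁ × (T₂ × T₃)) × (T₄ × T₅)) with cost 978.

978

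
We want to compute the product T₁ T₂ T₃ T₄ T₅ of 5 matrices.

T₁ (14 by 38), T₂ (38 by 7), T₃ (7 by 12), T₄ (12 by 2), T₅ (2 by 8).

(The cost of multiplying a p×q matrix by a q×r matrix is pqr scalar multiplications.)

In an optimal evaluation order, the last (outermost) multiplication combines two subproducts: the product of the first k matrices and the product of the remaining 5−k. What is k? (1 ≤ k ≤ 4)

Adjacent pairs: T₁T₂ = 14·38·7 = 3724; T₂T₃ = 38·7·12 = 3192; T₃T₄ = 7·12·2 = 168; T₄T₅ = 12·2·8 = 192.
Length 3: T₁..T₃: k=1: 0+3192+14·38·12=9576; k=2: 3724+0+14·7·12=4900 → min 4900 | T₂..T₄: k=2: 0+168+38·7·2=700; k=3: 3192+0+38·12·2=4104 → min 700 | T₃..T₅: k=3: 0+192+7·12·8=864; k=4: 168+0+7·2·8=280 → min 280.
Length 4: T₁..T₄: k=1: 0+700+14·38·2=1764; k=2: 3724+168+14·7·2=4088; k=3: 4900+0+14·12·2=5236 → min 1764 | T₂..T₅: k=2: 0+280+38·7·8=2408; k=3: 3192+192+38·12·8=7032; k=4: 700+0+38·2·8=1308 → min 1308.
Top-level splits: k=1: (T₁..T₁)·(T₂..T₅) → 0+1308+14·38·8 = 5564; k=2: (T₁..T₂)·(T₃..T₅) → 3724+280+14·7·8 = 4788; k=3: (T₁..T₃)·(T₄..T₅) → 4900+192+14·12·8 = 6436; k=4: (T₁..T₄)·(T₅..T₅) → 1764+0+14·2·8 = 1988.
Best split is after T₄, i.e. k = 4.

4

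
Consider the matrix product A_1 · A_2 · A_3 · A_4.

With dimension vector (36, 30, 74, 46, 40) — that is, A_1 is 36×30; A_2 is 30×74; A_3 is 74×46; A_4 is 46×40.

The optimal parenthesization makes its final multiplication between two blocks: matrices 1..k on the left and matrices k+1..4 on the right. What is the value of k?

1

Adjacent pairs: A_1A_2 = 36·30·74 = 79920; A_2A_3 = 30·74·46 = 102120; A_3A_4 = 74·46·40 = 136160.
Length 3: A_1..A_3: k=1: 0+102120+36·30·46=151800; k=2: 79920+0+36·74·46=202464 → min 151800 | A_2..A_4: k=2: 0+136160+30·74·40=224960; k=3: 102120+0+30·46·40=157320 → min 157320.
Top-level splits: k=1: (A_1..A_1)·(A_2..A_4) → 0+157320+36·30·40 = 200520; k=2: (A_1..A_2)·(A_3..A_4) → 79920+136160+36·74·40 = 322640; k=3: (A_1..A_3)·(A_4..A_4) → 151800+0+36·46·40 = 218040.
Best split is after A_1, i.e. k = 1.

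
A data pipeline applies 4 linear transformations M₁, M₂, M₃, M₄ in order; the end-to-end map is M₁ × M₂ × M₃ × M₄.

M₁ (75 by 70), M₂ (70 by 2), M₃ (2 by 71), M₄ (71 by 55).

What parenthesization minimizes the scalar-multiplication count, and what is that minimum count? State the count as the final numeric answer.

Adjacent pairs: M₁M₂ = 75·70·2 = 10500; M₂M₃ = 70·2·71 = 9940; M₃M₄ = 2·71·55 = 7810.
Length 3: M₁..M₃: k=1: 0+9940+75·70·71=382690; k=2: 10500+0+75·2·71=21150 → min 21150 | M₂..M₄: k=2: 0+7810+70·2·55=15510; k=3: 9940+0+70·71·55=283290 → min 15510.
Length 4: M₁..M₄: k=1: 0+15510+75·70·55=304260; k=2: 10500+7810+75·2·55=26560; k=3: 21150+0+75·71·55=314025 → min 26560.
Optimal parenthesization: ((M₁ × M₂) × (M₃ × M₄)) with cost 26560.

26560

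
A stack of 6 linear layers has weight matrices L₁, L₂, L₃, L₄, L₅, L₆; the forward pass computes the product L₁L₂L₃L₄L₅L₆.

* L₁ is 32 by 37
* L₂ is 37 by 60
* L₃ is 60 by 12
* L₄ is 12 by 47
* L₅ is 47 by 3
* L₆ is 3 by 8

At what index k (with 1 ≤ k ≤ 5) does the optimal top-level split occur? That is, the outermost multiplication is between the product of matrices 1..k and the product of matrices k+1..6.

5

Adjacent pairs: L₁L₂ = 32·37·60 = 71040; L₂L₃ = 37·60·12 = 26640; L₃L₄ = 60·12·47 = 33840; L₄L₅ = 12·47·3 = 1692; L₅L₆ = 47·3·8 = 1128.
Length 3: L₁..L₃: k=1: 0+26640+32·37·12=40848; k=2: 71040+0+32·60·12=94080 → min 40848 | L₂..L₄: k=2: 0+33840+37·60·47=138180; k=3: 26640+0+37·12·47=47508 → min 47508 | L₃..L₅: k=3: 0+1692+60·12·3=3852; k=4: 33840+0+60·47·3=42300 → min 3852 | L₄..L₆: k=4: 0+1128+12·47·8=5640; k=5: 1692+0+12·3·8=1980 → min 1980.
Length 4: L₁..L₄: k=1: 0+47508+32·37·47=103156; k=2: 71040+33840+32·60·47=195120; k=3: 40848+0+32·12·47=58896 → min 58896 | L₂..L₅: k=2: 0+3852+37·60·3=10512; k=3: 26640+1692+37·12·3=29664; k=4: 47508+0+37·47·3=52725 → min 10512 | L₃..L₆: k=3: 0+1980+60·12·8=7740; k=4: 33840+1128+60·47·8=57528; k=5: 3852+0+60·3·8=5292 → min 5292.
Length 5: L₁..L₅: k=1: 0+10512+32·37·3=14064; k=2: 71040+3852+32·60·3=80652; k=3: 40848+1692+32·12·3=43692; k=4: 58896+0+32·47·3=63408 → min 14064 | L₂..L₆: k=2: 0+5292+37·60·8=23052; k=3: 26640+1980+37·12·8=32172; k=4: 47508+1128+37·47·8=62548; k=5: 10512+0+37·3·8=11400 → min 11400.
Top-level splits: k=1: (L₁..L₁)·(L₂..L₆) → 0+11400+32·37·8 = 20872; k=2: (L₁..L₂)·(L₃..L₆) → 71040+5292+32·60·8 = 91692; k=3: (L₁..L₃)·(L₄..L₆) → 40848+1980+32·12·8 = 45900; k=4: (L₁..L₄)·(L₅..L₆) → 58896+1128+32·47·8 = 72056; k=5: (L₁..L₅)·(L₆..L₆) → 14064+0+32·3·8 = 14832.
Best split is after L₅, i.e. k = 5.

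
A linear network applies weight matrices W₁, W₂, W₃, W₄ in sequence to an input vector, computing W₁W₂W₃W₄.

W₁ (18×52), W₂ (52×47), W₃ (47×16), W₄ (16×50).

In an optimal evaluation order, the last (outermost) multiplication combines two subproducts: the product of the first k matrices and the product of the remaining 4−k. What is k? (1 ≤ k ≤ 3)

Adjacent pairs: W₁W₂ = 18·52·47 = 43992; W₂W₃ = 52·47·16 = 39104; W₃W₄ = 47·16·50 = 37600.
Length 3: W₁..W₃: k=1: 0+39104+18·52·16=54080; k=2: 43992+0+18·47·16=57528 → min 54080 | W₂..W₄: k=2: 0+37600+52·47·50=159800; k=3: 39104+0+52·16·50=80704 → min 80704.
Top-level splits: k=1: (W₁..W₁)·(W₂..W₄) → 0+80704+18·52·50 = 127504; k=2: (W₁..W₂)·(W₃..W₄) → 43992+37600+18·47·50 = 123892; k=3: (W₁..W₃)·(W₄..W₄) → 54080+0+18·16·50 = 68480.
Best split is after W₃, i.e. k = 3.

3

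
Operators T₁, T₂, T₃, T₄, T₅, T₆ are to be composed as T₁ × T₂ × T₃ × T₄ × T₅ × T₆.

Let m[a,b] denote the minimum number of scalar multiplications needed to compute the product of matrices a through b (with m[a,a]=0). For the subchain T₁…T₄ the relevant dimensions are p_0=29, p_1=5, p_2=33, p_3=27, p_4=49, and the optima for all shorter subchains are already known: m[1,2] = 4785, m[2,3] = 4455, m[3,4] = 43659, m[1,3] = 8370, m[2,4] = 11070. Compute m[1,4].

m[1,4] = min over k∈[1,3] of m[1,k]+m[k+1,4]+p_{0}·p_k·p_{4}.
k=1: 0 + 11070 + 29·5·49 = 18175; k=2: 4785 + 43659 + 29·33·49 = 95337; k=3: 8370 + 0 + 29·27·49 = 46737.
Minimum: 18175 at k=1.

18175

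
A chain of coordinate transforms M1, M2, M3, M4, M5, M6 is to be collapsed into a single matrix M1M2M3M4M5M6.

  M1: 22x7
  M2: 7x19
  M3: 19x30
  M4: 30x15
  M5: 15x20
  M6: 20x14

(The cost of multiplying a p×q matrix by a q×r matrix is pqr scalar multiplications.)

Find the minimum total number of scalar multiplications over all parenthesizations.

13356

Adjacent pairs: M1M2 = 22·7·19 = 2926; M2M3 = 7·19·30 = 3990; M3M4 = 19·30·15 = 8550; M4M5 = 30·15·20 = 9000; M5M6 = 15·20·14 = 4200.
Length 3: M1..M3: k=1: 0+3990+22·7·30=8610; k=2: 2926+0+22·19·30=15466 → min 8610 | M2..M4: k=2: 0+8550+7·19·15=10545; k=3: 3990+0+7·30·15=7140 → min 7140 | M3..M5: k=3: 0+9000+19·30·20=20400; k=4: 8550+0+19·15·20=14250 → min 14250 | M4..M6: k=4: 0+4200+30·15·14=10500; k=5: 9000+0+30·20·14=17400 → min 10500.
Length 4: M1..M4: k=1: 0+7140+22·7·15=9450; k=2: 2926+8550+22·19·15=17746; k=3: 8610+0+22·30·15=18510 → min 9450 | M2..M5: k=2: 0+14250+7·19·20=16910; k=3: 3990+9000+7·30·20=17190; k=4: 7140+0+7·15·20=9240 → min 9240 | M3..M6: k=3: 0+10500+19·30·14=18480; k=4: 8550+4200+19·15·14=16740; k=5: 14250+0+19·20·14=19570 → min 16740.
Length 5: M1..M5: k=1: 0+9240+22·7·20=12320; k=2: 2926+14250+22·19·20=25536; k=3: 8610+9000+22·30·20=30810; k=4: 9450+0+22·15·20=16050 → min 12320 | M2..M6: k=2: 0+16740+7·19·14=18602; k=3: 3990+10500+7·30·14=17430; k=4: 7140+4200+7·15·14=12810; k=5: 9240+0+7·20·14=11200 → min 11200.
Length 6: M1..M6: k=1: 0+11200+22·7·14=13356; k=2: 2926+16740+22·19·14=25518; k=3: 8610+10500+22·30·14=28350; k=4: 9450+4200+22·15·14=18270; k=5: 12320+0+22·20·14=18480 → min 13356.
Optimal order: (M1((((M2M3)M4)M5)M6)) with cost 13356.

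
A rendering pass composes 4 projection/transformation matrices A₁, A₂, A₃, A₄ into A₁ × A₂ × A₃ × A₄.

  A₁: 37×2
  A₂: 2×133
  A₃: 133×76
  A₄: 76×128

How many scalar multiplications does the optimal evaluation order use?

Adjacent pairs: A₁A₂ = 37·2·133 = 9842; A₂A₃ = 2·133·76 = 20216; A₃A₄ = 133·76·128 = 1293824.
Length 3: A₁..A₃: k=1: 0+20216+37·2·76=25840; k=2: 9842+0+37·133·76=383838 → min 25840 | A₂..A₄: k=2: 0+1293824+2·133·128=1327872; k=3: 20216+0+2·76·128=39672 → min 39672.
Length 4: A₁..A₄: k=1: 0+39672+37·2·128=49144; k=2: 9842+1293824+37·133·128=1933554; k=3: 25840+0+37·76·128=385776 → min 49144.
Optimal order: (A₁ × ((A₂ × A₃) × A₄)) with cost 49144.

49144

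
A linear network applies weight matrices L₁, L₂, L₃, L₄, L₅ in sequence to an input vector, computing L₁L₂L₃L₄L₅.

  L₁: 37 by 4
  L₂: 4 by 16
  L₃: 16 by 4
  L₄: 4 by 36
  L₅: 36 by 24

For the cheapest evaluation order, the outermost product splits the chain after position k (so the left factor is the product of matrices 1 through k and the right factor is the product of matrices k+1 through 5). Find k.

Adjacent pairs: L₁L₂ = 37·4·16 = 2368; L₂L₃ = 4·16·4 = 256; L₃L₄ = 16·4·36 = 2304; L₄L₅ = 4·36·24 = 3456.
Length 3: L₁..L₃: k=1: 0+256+37·4·4=848; k=2: 2368+0+37·16·4=4736 → min 848 | L₂..L₄: k=2: 0+2304+4·16·36=4608; k=3: 256+0+4·4·36=832 → min 832 | L₃..L₅: k=3: 0+3456+16·4·24=4992; k=4: 2304+0+16·36·24=16128 → min 4992.
Length 4: L₁..L₄: k=1: 0+832+37·4·36=6160; k=2: 2368+2304+37·16·36=25984; k=3: 848+0+37·4·36=6176 → min 6160 | L₂..L₅: k=2: 0+4992+4·16·24=6528; k=3: 256+3456+4·4·24=4096; k=4: 832+0+4·36·24=4288 → min 4096.
Top-level splits: k=1: (L₁..L₁)·(L₂..L₅) → 0+4096+37·4·24 = 7648; k=2: (L₁..L₂)·(L₃..L₅) → 2368+4992+37·16·24 = 21568; k=3: (L₁..L₃)·(L₄..L₅) → 848+3456+37·4·24 = 7856; k=4: (L₁..L₄)·(L₅..L₅) → 6160+0+37·36·24 = 38128.
Best split is after L₁, i.e. k = 1.

1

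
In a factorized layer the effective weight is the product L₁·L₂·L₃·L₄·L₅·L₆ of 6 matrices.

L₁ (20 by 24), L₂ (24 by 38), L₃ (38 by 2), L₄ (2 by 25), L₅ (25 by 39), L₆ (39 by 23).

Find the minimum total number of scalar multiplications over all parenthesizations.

7448

Adjacent pairs: L₁L₂ = 20·24·38 = 18240; L₂L₃ = 24·38·2 = 1824; L₃L₄ = 38·2·25 = 1900; L₄L₅ = 2·25·39 = 1950; L₅L₆ = 25·39·23 = 22425.
Length 3: L₁..L₃: k=1: 0+1824+20·24·2=2784; k=2: 18240+0+20·38·2=19760 → min 2784 | L₂..L₄: k=2: 0+1900+24·38·25=24700; k=3: 1824+0+24·2·25=3024 → min 3024 | L₃..L₅: k=3: 0+1950+38·2·39=4914; k=4: 1900+0+38·25·39=38950 → min 4914 | L₄..L₆: k=4: 0+22425+2·25·23=23575; k=5: 1950+0+2·39·23=3744 → min 3744.
Length 4: L₁..L₄: k=1: 0+3024+20·24·25=15024; k=2: 18240+1900+20·38·25=39140; k=3: 2784+0+20·2·25=3784 → min 3784 | L₂..L₅: k=2: 0+4914+24·38·39=40482; k=3: 1824+1950+24·2·39=5646; k=4: 3024+0+24·25·39=26424 → min 5646 | L₃..L₆: k=3: 0+3744+38·2·23=5492; k=4: 1900+22425+38·25·23=46175; k=5: 4914+0+38·39·23=39000 → min 5492.
Length 5: L₁..L₅: k=1: 0+5646+20·24·39=24366; k=2: 18240+4914+20·38·39=52794; k=3: 2784+1950+20·2·39=6294; k=4: 3784+0+20·25·39=23284 → min 6294 | L₂..L₆: k=2: 0+5492+24·38·23=26468; k=3: 1824+3744+24·2·23=6672; k=4: 3024+22425+24·25·23=39249; k=5: 5646+0+24·39·23=27174 → min 6672.
Length 6: L₁..L₆: k=1: 0+6672+20·24·23=17712; k=2: 18240+5492+20·38·23=41212; k=3: 2784+3744+20·2·23=7448; k=4: 3784+22425+20·25·23=37709; k=5: 6294+0+20·39·23=24234 → min 7448.
Optimal order: ((L₁·(L₂·L₃))·((L₄·L₅)·L₆)) with cost 7448.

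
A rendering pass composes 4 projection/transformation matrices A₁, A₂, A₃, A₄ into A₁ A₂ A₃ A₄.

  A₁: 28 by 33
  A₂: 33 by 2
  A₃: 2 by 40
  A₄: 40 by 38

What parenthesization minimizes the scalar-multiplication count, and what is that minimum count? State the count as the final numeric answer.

Adjacent pairs: A₁A₂ = 28·33·2 = 1848; A₂A₃ = 33·2·40 = 2640; A₃A₄ = 2·40·38 = 3040.
Length 3: A₁..A₃: k=1: 0+2640+28·33·40=39600; k=2: 1848+0+28·2·40=4088 → min 4088 | A₂..A₄: k=2: 0+3040+33·2·38=5548; k=3: 2640+0+33·40·38=52800 → min 5548.
Length 4: A₁..A₄: k=1: 0+5548+28·33·38=40660; k=2: 1848+3040+28·2·38=7016; k=3: 4088+0+28·40·38=46648 → min 7016.
Optimal parenthesization: ((A₁ A₂) (A₃ A₄)) with cost 7016.

7016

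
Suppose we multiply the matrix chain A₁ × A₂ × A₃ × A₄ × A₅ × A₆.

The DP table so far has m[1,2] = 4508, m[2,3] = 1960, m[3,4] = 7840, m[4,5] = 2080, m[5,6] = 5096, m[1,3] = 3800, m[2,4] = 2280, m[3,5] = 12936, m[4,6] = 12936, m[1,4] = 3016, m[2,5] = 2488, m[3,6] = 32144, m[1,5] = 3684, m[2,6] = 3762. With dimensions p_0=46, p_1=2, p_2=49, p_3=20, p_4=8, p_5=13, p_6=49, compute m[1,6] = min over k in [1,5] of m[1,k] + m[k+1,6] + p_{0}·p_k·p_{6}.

8270

m[1,6] = min over k∈[1,5] of m[1,k]+m[k+1,6]+p_{0}·p_k·p_{6}.
k=1: 0 + 3762 + 46·2·49 = 8270; k=2: 4508 + 32144 + 46·49·49 = 147098; k=3: 3800 + 12936 + 46·20·49 = 61816; k=4: 3016 + 5096 + 46·8·49 = 26144; k=5: 3684 + 0 + 46·13·49 = 32986.
Minimum: 8270 at k=1.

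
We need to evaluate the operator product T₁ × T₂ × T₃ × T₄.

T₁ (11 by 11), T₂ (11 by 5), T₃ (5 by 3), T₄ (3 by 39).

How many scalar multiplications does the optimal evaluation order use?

1815

Adjacent pairs: T₁T₂ = 11·11·5 = 605; T₂T₃ = 11·5·3 = 165; T₃T₄ = 5·3·39 = 585.
Length 3: T₁..T₃: k=1: 0+165+11·11·3=528; k=2: 605+0+11·5·3=770 → min 528 | T₂..T₄: k=2: 0+585+11·5·39=2730; k=3: 165+0+11·3·39=1452 → min 1452.
Length 4: T₁..T₄: k=1: 0+1452+11·11·39=6171; k=2: 605+585+11·5·39=3335; k=3: 528+0+11·3·39=1815 → min 1815.
Optimal order: ((T₁ × (T₂ × T₃)) × T₄) with cost 1815.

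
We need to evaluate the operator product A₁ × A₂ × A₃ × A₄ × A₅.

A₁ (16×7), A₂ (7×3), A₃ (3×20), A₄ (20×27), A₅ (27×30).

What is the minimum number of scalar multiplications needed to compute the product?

5826

Adjacent pairs: A₁A₂ = 16·7·3 = 336; A₂A₃ = 7·3·20 = 420; A₃A₄ = 3·20·27 = 1620; A₄A₅ = 20·27·30 = 16200.
Length 3: A₁..A₃: k=1: 0+420+16·7·20=2660; k=2: 336+0+16·3·20=1296 → min 1296 | A₂..A₄: k=2: 0+1620+7·3·27=2187; k=3: 420+0+7·20·27=4200 → min 2187 | A₃..A₅: k=3: 0+16200+3·20·30=18000; k=4: 1620+0+3·27·30=4050 → min 4050.
Length 4: A₁..A₄: k=1: 0+2187+16·7·27=5211; k=2: 336+1620+16·3·27=3252; k=3: 1296+0+16·20·27=9936 → min 3252 | A₂..A₅: k=2: 0+4050+7·3·30=4680; k=3: 420+16200+7·20·30=20820; k=4: 2187+0+7·27·30=7857 → min 4680.
Length 5: A₁..A₅: k=1: 0+4680+16·7·30=8040; k=2: 336+4050+16·3·30=5826; k=3: 1296+16200+16·20·30=27096; k=4: 3252+0+16·27·30=16212 → min 5826.
Optimal order: ((A₁ × A₂) × ((A₃ × A₄) × A₅)) with cost 5826.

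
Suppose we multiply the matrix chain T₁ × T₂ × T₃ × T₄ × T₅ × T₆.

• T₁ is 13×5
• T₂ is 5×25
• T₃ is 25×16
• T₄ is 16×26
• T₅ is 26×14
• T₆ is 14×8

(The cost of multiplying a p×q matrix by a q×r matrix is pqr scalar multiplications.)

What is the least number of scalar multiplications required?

Adjacent pairs: T₁T₂ = 13·5·25 = 1625; T₂T₃ = 5·25·16 = 2000; T₃T₄ = 25·16·26 = 10400; T₄T₅ = 16·26·14 = 5824; T₅T₆ = 26·14·8 = 2912.
Length 3: T₁..T₃: k=1: 0+2000+13·5·16=3040; k=2: 1625+0+13·25·16=6825 → min 3040 | T₂..T₄: k=2: 0+10400+5·25·26=13650; k=3: 2000+0+5·16·26=4080 → min 4080 | T₃..T₅: k=3: 0+5824+25·16·14=11424; k=4: 10400+0+25·26·14=19500 → min 11424 | T₄..T₆: k=4: 0+2912+16·26·8=6240; k=5: 5824+0+16·14·8=7616 → min 6240.
Length 4: T₁..T₄: k=1: 0+4080+13·5·26=5770; k=2: 1625+10400+13·25·26=20475; k=3: 3040+0+13·16·26=8448 → min 5770 | T₂..T₅: k=2: 0+11424+5·25·14=13174; k=3: 2000+5824+5·16·14=8944; k=4: 4080+0+5·26·14=5900 → min 5900 | T₃..T₆: k=3: 0+6240+25·16·8=9440; k=4: 10400+2912+25·26·8=18512; k=5: 11424+0+25·14·8=14224 → min 9440.
Length 5: T₁..T₅: k=1: 0+5900+13·5·14=6810; k=2: 1625+11424+13·25·14=17599; k=3: 3040+5824+13·16·14=11776; k=4: 5770+0+13·26·14=10502 → min 6810 | T₂..T₆: k=2: 0+9440+5·25·8=10440; k=3: 2000+6240+5·16·8=8880; k=4: 4080+2912+5·26·8=8032; k=5: 5900+0+5·14·8=6460 → min 6460.
Length 6: T₁..T₆: k=1: 0+6460+13·5·8=6980; k=2: 1625+9440+13·25·8=13665; k=3: 3040+6240+13·16·8=10944; k=4: 5770+2912+13·26·8=11386; k=5: 6810+0+13·14·8=8266 → min 6980.
Optimal order: (T₁ × ((((T₂ × T₃) × T₄) × T₅) × T₆)) with cost 6980.

6980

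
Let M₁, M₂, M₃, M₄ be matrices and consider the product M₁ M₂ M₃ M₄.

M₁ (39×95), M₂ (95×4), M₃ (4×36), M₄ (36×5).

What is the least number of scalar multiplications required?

16320

Adjacent pairs: M₁M₂ = 39·95·4 = 14820; M₂M₃ = 95·4·36 = 13680; M₃M₄ = 4·36·5 = 720.
Length 3: M₁..M₃: k=1: 0+13680+39·95·36=147060; k=2: 14820+0+39·4·36=20436 → min 20436 | M₂..M₄: k=2: 0+720+95·4·5=2620; k=3: 13680+0+95·36·5=30780 → min 2620.
Length 4: M₁..M₄: k=1: 0+2620+39·95·5=21145; k=2: 14820+720+39·4·5=16320; k=3: 20436+0+39·36·5=27456 → min 16320.
Optimal order: ((M₁ M₂) (M₃ M₄)) with cost 16320.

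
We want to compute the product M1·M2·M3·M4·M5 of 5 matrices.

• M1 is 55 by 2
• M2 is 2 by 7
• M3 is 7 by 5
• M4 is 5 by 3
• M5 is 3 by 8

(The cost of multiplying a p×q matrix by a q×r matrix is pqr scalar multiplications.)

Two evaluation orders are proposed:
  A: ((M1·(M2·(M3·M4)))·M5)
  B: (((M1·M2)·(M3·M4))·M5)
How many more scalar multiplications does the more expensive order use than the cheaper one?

1553

Order A = ((M1·(M2·(M3·M4)))·M5): (M3·M4): 7×5 by 5×3 → 7×3, cost 7·5·3 = 105; (M2·(M3·M4)): 2×7 by 7×3 → 2×3, cost 2·7·3 = 42; cumulative 147; (M1·(M2·(M3·M4))): 55×2 by 2×3 → 55×3, cost 55·2·3 = 330; cumulative 477; ((M1·(M2·(M3·M4)))·M5): 55×3 by 3×8 → 55×8, cost 55·3·8 = 1320; cumulative 1797. Total 1797.
Order B = (((M1·M2)·(M3·M4))·M5): (M1·M2): 55×2 by 2×7 → 55×7, cost 55·2·7 = 770; (M3·M4): 7×5 by 5×3 → 7×3, cost 7·5·3 = 105; ((M1·M2)·(M3·M4)): 55×7 by 7×3 → 55×3, cost 55·7·3 = 1155; cumulative 2030; (((M1·M2)·(M3·M4))·M5): 55×3 by 3×8 → 55×8, cost 55·3·8 = 1320; cumulative 3350. Total 3350.
Difference: |1797 − 3350| = 1553.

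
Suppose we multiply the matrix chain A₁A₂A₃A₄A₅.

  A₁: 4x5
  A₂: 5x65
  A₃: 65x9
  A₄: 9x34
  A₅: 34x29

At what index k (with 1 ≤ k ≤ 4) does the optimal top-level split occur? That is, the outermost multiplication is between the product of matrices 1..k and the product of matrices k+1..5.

Adjacent pairs: A₁A₂ = 4·5·65 = 1300; A₂A₃ = 5·65·9 = 2925; A₃A₄ = 65·9·34 = 19890; A₄A₅ = 9·34·29 = 8874.
Length 3: A₁..A₃: k=1: 0+2925+4·5·9=3105; k=2: 1300+0+4·65·9=3640 → min 3105 | A₂..A₄: k=2: 0+19890+5·65·34=30940; k=3: 2925+0+5·9·34=4455 → min 4455 | A₃..A₅: k=3: 0+8874+65·9·29=25839; k=4: 19890+0+65·34·29=83980 → min 25839.
Length 4: A₁..A₄: k=1: 0+4455+4·5·34=5135; k=2: 1300+19890+4·65·34=30030; k=3: 3105+0+4·9·34=4329 → min 4329 | A₂..A₅: k=2: 0+25839+5·65·29=35264; k=3: 2925+8874+5·9·29=13104; k=4: 4455+0+5·34·29=9385 → min 9385.
Top-level splits: k=1: (A₁..A₁)·(A₂..A₅) → 0+9385+4·5·29 = 9965; k=2: (A₁..A₂)·(A₃..A₅) → 1300+25839+4·65·29 = 34679; k=3: (A₁..A₃)·(A₄..A₅) → 3105+8874+4·9·29 = 13023; k=4: (A₁..A₄)·(A₅..A₅) → 4329+0+4·34·29 = 8273.
Best split is after A₄, i.e. k = 4.

4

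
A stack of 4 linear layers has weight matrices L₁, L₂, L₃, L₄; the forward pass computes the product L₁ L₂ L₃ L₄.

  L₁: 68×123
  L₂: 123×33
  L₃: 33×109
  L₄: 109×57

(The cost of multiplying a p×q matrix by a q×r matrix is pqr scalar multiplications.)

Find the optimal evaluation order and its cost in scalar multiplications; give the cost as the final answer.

Adjacent pairs: L₁L₂ = 68·123·33 = 276012; L₂L₃ = 123·33·109 = 442431; L₃L₄ = 33·109·57 = 205029.
Length 3: L₁..L₃: k=1: 0+442431+68·123·109=1354107; k=2: 276012+0+68·33·109=520608 → min 520608 | L₂..L₄: k=2: 0+205029+123·33·57=436392; k=3: 442431+0+123·109·57=1206630 → min 436392.
Length 4: L₁..L₄: k=1: 0+436392+68·123·57=913140; k=2: 276012+205029+68·33·57=608949; k=3: 520608+0+68·109·57=943092 → min 608949.
Optimal parenthesization: ((L₁ L₂) (L₃ L₄)) with cost 608949.

608949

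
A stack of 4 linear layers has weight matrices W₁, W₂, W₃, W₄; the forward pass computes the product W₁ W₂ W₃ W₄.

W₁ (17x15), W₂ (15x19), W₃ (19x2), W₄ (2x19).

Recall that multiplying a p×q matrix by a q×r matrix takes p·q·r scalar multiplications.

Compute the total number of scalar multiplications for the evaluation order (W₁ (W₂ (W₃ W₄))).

10982

(W₃ W₄): 19×2 by 2×19 → 19×19, cost 19·2·19 = 722
(W₂ (W₃ W₄)): 15×19 by 19×19 → 15×19, cost 15·19·19 = 5415; cumulative 6137
(W₁ (W₂ (W₃ W₄))): 17×15 by 15×19 → 17×19, cost 17·15·19 = 4845; cumulative 10982
Total: 10982 scalar multiplications.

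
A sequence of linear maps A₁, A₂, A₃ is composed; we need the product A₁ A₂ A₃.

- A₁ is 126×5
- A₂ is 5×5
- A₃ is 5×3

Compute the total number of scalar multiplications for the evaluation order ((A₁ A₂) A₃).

(A₁ A₂): 126×5 by 5×5 → 126×5, cost 126·5·5 = 3150
((A₁ A₂) A₃): 126×5 by 5×3 → 126×3, cost 126·5·3 = 1890; cumulative 5040
Total: 5040 scalar multiplications.

5040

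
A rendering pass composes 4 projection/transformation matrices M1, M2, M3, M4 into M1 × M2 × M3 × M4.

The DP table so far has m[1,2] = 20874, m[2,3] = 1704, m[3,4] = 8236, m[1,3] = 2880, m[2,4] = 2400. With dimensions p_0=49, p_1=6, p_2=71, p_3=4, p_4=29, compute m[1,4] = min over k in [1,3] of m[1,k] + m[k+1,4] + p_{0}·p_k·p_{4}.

8564

m[1,4] = min over k∈[1,3] of m[1,k]+m[k+1,4]+p_{0}·p_k·p_{4}.
k=1: 0 + 2400 + 49·6·29 = 10926; k=2: 20874 + 8236 + 49·71·29 = 130001; k=3: 2880 + 0 + 49·4·29 = 8564.
Minimum: 8564 at k=3.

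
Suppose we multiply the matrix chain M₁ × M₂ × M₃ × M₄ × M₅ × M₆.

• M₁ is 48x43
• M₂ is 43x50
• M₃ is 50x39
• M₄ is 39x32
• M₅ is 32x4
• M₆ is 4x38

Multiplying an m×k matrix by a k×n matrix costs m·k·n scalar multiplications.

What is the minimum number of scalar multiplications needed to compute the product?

36944

Adjacent pairs: M₁M₂ = 48·43·50 = 103200; M₂M₃ = 43·50·39 = 83850; M₃M₄ = 50·39·32 = 62400; M₄M₅ = 39·32·4 = 4992; M₅M₆ = 32·4·38 = 4864.
Length 3: M₁..M₃: k=1: 0+83850+48·43·39=164346; k=2: 103200+0+48·50·39=196800 → min 164346 | M₂..M₄: k=2: 0+62400+43·50·32=131200; k=3: 83850+0+43·39·32=137514 → min 131200 | M₃..M₅: k=3: 0+4992+50·39·4=12792; k=4: 62400+0+50·32·4=68800 → min 12792 | M₄..M₆: k=4: 0+4864+39·32·38=52288; k=5: 4992+0+39·4·38=10920 → min 10920.
Length 4: M₁..M₄: k=1: 0+131200+48·43·32=197248; k=2: 103200+62400+48·50·32=242400; k=3: 164346+0+48·39·32=224250 → min 197248 | M₂..M₅: k=2: 0+12792+43·50·4=21392; k=3: 83850+4992+43·39·4=95550; k=4: 131200+0+43·32·4=136704 → min 21392 | M₃..M₆: k=3: 0+10920+50·39·38=85020; k=4: 62400+4864+50·32·38=128064; k=5: 12792+0+50·4·38=20392 → min 20392.
Length 5: M₁..M₅: k=1: 0+21392+48·43·4=29648; k=2: 103200+12792+48·50·4=125592; k=3: 164346+4992+48·39·4=176826; k=4: 197248+0+48·32·4=203392 → min 29648 | M₂..M₆: k=2: 0+20392+43·50·38=102092; k=3: 83850+10920+43·39·38=158496; k=4: 131200+4864+43·32·38=188352; k=5: 21392+0+43·4·38=27928 → min 27928.
Length 6: M₁..M₆: k=1: 0+27928+48·43·38=106360; k=2: 103200+20392+48·50·38=214792; k=3: 164346+10920+48·39·38=246402; k=4: 197248+4864+48·32·38=260480; k=5: 29648+0+48·4·38=36944 → min 36944.
Optimal order: ((M₁ × (M₂ × (M₃ × (M₄ × M₅)))) × M₆) with cost 36944.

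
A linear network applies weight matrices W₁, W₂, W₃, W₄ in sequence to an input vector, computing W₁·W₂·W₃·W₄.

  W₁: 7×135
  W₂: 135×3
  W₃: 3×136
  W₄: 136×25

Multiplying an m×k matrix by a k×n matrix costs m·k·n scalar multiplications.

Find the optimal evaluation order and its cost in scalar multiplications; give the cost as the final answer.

Adjacent pairs: W₁W₂ = 7·135·3 = 2835; W₂W₃ = 135·3·136 = 55080; W₃W₄ = 3·136·25 = 10200.
Length 3: W₁..W₃: k=1: 0+55080+7·135·136=183600; k=2: 2835+0+7·3·136=5691 → min 5691 | W₂..W₄: k=2: 0+10200+135·3·25=20325; k=3: 55080+0+135·136·25=514080 → min 20325.
Length 4: W₁..W₄: k=1: 0+20325+7·135·25=43950; k=2: 2835+10200+7·3·25=13560; k=3: 5691+0+7·136·25=29491 → min 13560.
Optimal parenthesization: ((W₁·W₂)·(W₃·W₄)) with cost 13560.

13560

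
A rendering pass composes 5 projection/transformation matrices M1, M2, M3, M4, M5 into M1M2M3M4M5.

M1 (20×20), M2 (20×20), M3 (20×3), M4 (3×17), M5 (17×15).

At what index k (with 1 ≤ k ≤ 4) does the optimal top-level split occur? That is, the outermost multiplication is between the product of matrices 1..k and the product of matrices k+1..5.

3

Adjacent pairs: M1M2 = 20·20·20 = 8000; M2M3 = 20·20·3 = 1200; M3M4 = 20·3·17 = 1020; M4M5 = 3·17·15 = 765.
Length 3: M1..M3: k=1: 0+1200+20·20·3=2400; k=2: 8000+0+20·20·3=9200 → min 2400 | M2..M4: k=2: 0+1020+20·20·17=7820; k=3: 1200+0+20·3·17=2220 → min 2220 | M3..M5: k=3: 0+765+20·3·15=1665; k=4: 1020+0+20·17·15=6120 → min 1665.
Length 4: M1..M4: k=1: 0+2220+20·20·17=9020; k=2: 8000+1020+20·20·17=15820; k=3: 2400+0+20·3·17=3420 → min 3420 | M2..M5: k=2: 0+1665+20·20·15=7665; k=3: 1200+765+20·3·15=2865; k=4: 2220+0+20·17·15=7320 → min 2865.
Top-level splits: k=1: (M1..M1)·(M2..M5) → 0+2865+20·20·15 = 8865; k=2: (M1..M2)·(M3..M5) → 8000+1665+20·20·15 = 15665; k=3: (M1..M3)·(M4..M5) → 2400+765+20·3·15 = 4065; k=4: (M1..M4)·(M5..M5) → 3420+0+20·17·15 = 8520.
Best split is after M3, i.e. k = 3.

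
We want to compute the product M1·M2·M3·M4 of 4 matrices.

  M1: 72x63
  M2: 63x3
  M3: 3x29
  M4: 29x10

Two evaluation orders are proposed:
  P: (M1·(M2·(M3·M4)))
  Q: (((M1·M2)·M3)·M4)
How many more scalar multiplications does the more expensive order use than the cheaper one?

7368

Order P = (M1·(M2·(M3·M4))): (M3·M4): 3×29 by 29×10 → 3×10, cost 3·29·10 = 870; (M2·(M3·M4)): 63×3 by 3×10 → 63×10, cost 63·3·10 = 1890; cumulative 2760; (M1·(M2·(M3·M4))): 72×63 by 63×10 → 72×10, cost 72·63·10 = 45360; cumulative 48120. Total 48120.
Order Q = (((M1·M2)·M3)·M4): (M1·M2): 72×63 by 63×3 → 72×3, cost 72·63·3 = 13608; ((M1·M2)·M3): 72×3 by 3×29 → 72×29, cost 72·3·29 = 6264; cumulative 19872; (((M1·M2)·M3)·M4): 72×29 by 29×10 → 72×10, cost 72·29·10 = 20880; cumulative 40752. Total 40752.
Difference: |48120 − 40752| = 7368.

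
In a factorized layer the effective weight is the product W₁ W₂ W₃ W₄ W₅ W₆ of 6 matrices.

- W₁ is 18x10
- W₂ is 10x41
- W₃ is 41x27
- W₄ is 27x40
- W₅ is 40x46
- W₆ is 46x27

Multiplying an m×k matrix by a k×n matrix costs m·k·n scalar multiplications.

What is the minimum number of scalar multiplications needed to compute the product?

Adjacent pairs: W₁W₂ = 18·10·41 = 7380; W₂W₃ = 10·41·27 = 11070; W₃W₄ = 41·27·40 = 44280; W₄W₅ = 27·40·46 = 49680; W₅W₆ = 40·46·27 = 49680.
Length 3: W₁..W₃: k=1: 0+11070+18·10·27=15930; k=2: 7380+0+18·41·27=27306 → min 15930 | W₂..W₄: k=2: 0+44280+10·41·40=60680; k=3: 11070+0+10·27·40=21870 → min 21870 | W₃..W₅: k=3: 0+49680+41·27·46=100602; k=4: 44280+0+41·40·46=119720 → min 100602 | W₄..W₆: k=4: 0+49680+27·40·27=78840; k=5: 49680+0+27·46·27=83214 → min 78840.
Length 4: W₁..W₄: k=1: 0+21870+18·10·40=29070; k=2: 7380+44280+18·41·40=81180; k=3: 15930+0+18·27·40=35370 → min 29070 | W₂..W₅: k=2: 0+100602+10·41·46=119462; k=3: 11070+49680+10·27·46=73170; k=4: 21870+0+10·40·46=40270 → min 40270 | W₃..W₆: k=3: 0+78840+41·27·27=108729; k=4: 44280+49680+41·40·27=138240; k=5: 100602+0+41·46·27=151524 → min 108729.
Length 5: W₁..W₅: k=1: 0+40270+18·10·46=48550; k=2: 7380+100602+18·41·46=141930; k=3: 15930+49680+18·27·46=87966; k=4: 29070+0+18·40·46=62190 → min 48550 | W₂..W₆: k=2: 0+108729+10·41·27=119799; k=3: 11070+78840+10·27·27=97200; k=4: 21870+49680+10·40·27=82350; k=5: 40270+0+10·46·27=52690 → min 52690.
Length 6: W₁..W₆: k=1: 0+52690+18·10·27=57550; k=2: 7380+108729+18·41·27=136035; k=3: 15930+78840+18·27·27=107892; k=4: 29070+49680+18·40·27=98190; k=5: 48550+0+18·46·27=70906 → min 57550.
Optimal order: (W₁ ((((W₂ W₃) W₄) W₅) W₆)) with cost 57550.

57550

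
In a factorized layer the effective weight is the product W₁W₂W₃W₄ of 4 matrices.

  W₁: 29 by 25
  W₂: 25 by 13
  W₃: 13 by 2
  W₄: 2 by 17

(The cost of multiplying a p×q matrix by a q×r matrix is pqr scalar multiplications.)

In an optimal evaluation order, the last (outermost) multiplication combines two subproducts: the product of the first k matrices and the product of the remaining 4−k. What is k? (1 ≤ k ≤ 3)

3

Adjacent pairs: W₁W₂ = 29·25·13 = 9425; W₂W₃ = 25·13·2 = 650; W₃W₄ = 13·2·17 = 442.
Length 3: W₁..W₃: k=1: 0+650+29·25·2=2100; k=2: 9425+0+29·13·2=10179 → min 2100 | W₂..W₄: k=2: 0+442+25·13·17=5967; k=3: 650+0+25·2·17=1500 → min 1500.
Top-level splits: k=1: (W₁..W₁)·(W₂..W₄) → 0+1500+29·25·17 = 13825; k=2: (W₁..W₂)·(W₃..W₄) → 9425+442+29·13·17 = 16276; k=3: (W₁..W₃)·(W₄..W₄) → 2100+0+29·2·17 = 3086.
Best split is after W₃, i.e. k = 3.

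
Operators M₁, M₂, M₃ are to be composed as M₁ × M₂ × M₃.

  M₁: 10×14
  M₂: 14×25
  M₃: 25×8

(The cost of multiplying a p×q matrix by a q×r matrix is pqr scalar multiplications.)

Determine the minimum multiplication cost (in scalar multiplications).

3920

Order (M₁ × (M₂ × M₃)): (M₂ × M₃): 14×25 by 25×8 → 14×8, cost 14·25·8 = 2800; (M₁ × (M₂ × M₃)): 10×14 by 14×8 → 10×8, cost 10·14·8 = 1120; cumulative 3920. Total 3920.
Order ((M₁ × M₂) × M₃): (M₁ × M₂): 10×14 by 14×25 → 10×25, cost 10·14·25 = 3500; ((M₁ × M₂) × M₃): 10×25 by 25×8 → 10×8, cost 10·25·8 = 2000; cumulative 5500. Total 5500.
Minimum: 3920.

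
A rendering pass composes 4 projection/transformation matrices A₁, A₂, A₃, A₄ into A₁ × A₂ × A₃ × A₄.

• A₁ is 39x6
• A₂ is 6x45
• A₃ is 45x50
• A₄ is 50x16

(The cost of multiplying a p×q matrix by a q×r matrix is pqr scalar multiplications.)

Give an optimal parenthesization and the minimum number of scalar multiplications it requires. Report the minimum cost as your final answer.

Adjacent pairs: A₁A₂ = 39·6·45 = 10530; A₂A₃ = 6·45·50 = 13500; A₃A₄ = 45·50·16 = 36000.
Length 3: A₁..A₃: k=1: 0+13500+39·6·50=25200; k=2: 10530+0+39·45·50=98280 → min 25200 | A₂..A₄: k=2: 0+36000+6·45·16=40320; k=3: 13500+0+6·50·16=18300 → min 18300.
Length 4: A₁..A₄: k=1: 0+18300+39·6·16=22044; k=2: 10530+36000+39·45·16=74610; k=3: 25200+0+39·50·16=56400 → min 22044.
Optimal parenthesization: (A₁ × ((A₂ × A₃) × A₄)) with cost 22044.

22044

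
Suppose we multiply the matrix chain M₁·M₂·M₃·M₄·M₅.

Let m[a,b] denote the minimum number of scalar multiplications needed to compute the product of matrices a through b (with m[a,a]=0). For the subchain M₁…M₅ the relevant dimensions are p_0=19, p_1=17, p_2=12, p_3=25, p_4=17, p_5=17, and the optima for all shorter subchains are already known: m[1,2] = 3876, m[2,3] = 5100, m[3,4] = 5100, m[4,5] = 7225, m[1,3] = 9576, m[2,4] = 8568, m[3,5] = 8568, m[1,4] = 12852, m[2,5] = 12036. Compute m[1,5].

16320

m[1,5] = min over k∈[1,4] of m[1,k]+m[k+1,5]+p_{0}·p_k·p_{5}.
k=1: 0 + 12036 + 19·17·17 = 17527; k=2: 3876 + 8568 + 19·12·17 = 16320; k=3: 9576 + 7225 + 19·25·17 = 24876; k=4: 12852 + 0 + 19·17·17 = 18343.
Minimum: 16320 at k=2.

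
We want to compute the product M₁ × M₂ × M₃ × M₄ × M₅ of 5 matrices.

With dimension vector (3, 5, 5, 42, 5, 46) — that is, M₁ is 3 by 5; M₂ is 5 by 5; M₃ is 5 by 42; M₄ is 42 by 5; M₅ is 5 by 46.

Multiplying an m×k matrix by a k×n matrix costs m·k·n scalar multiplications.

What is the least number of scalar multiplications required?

Adjacent pairs: M₁M₂ = 3·5·5 = 75; M₂M₃ = 5·5·42 = 1050; M₃M₄ = 5·42·5 = 1050; M₄M₅ = 42·5·46 = 9660.
Length 3: M₁..M₃: k=1: 0+1050+3·5·42=1680; k=2: 75+0+3·5·42=705 → min 705 | M₂..M₄: k=2: 0+1050+5·5·5=1175; k=3: 1050+0+5·42·5=2100 → min 1175 | M₃..M₅: k=3: 0+9660+5·42·46=19320; k=4: 1050+0+5·5·46=2200 → min 2200.
Length 4: M₁..M₄: k=1: 0+1175+3·5·5=1250; k=2: 75+1050+3·5·5=1200; k=3: 705+0+3·42·5=1335 → min 1200 | M₂..M₅: k=2: 0+2200+5·5·46=3350; k=3: 1050+9660+5·42·46=20370; k=4: 1175+0+5·5·46=2325 → min 2325.
Length 5: M₁..M₅: k=1: 0+2325+3·5·46=3015; k=2: 75+2200+3·5·46=2965; k=3: 705+9660+3·42·46=16161; k=4: 1200+0+3·5·46=1890 → min 1890.
Optimal order: (((M₁ × M₂) × (M₃ × M₄)) × M₅) with cost 1890.

1890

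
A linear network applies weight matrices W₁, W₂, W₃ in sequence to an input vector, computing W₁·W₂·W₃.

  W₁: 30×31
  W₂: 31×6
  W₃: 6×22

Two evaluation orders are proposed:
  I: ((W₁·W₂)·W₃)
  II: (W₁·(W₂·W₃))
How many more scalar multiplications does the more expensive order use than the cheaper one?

15012

Order I = ((W₁·W₂)·W₃): (W₁·W₂): 30×31 by 31×6 → 30×6, cost 30·31·6 = 5580; ((W₁·W₂)·W₃): 30×6 by 6×22 → 30×22, cost 30·6·22 = 3960; cumulative 9540. Total 9540.
Order II = (W₁·(W₂·W₃)): (W₂·W₃): 31×6 by 6×22 → 31×22, cost 31·6·22 = 4092; (W₁·(W₂·W₃)): 30×31 by 31×22 → 30×22, cost 30·31·22 = 20460; cumulative 24552. Total 24552.
Difference: |9540 − 24552| = 15012.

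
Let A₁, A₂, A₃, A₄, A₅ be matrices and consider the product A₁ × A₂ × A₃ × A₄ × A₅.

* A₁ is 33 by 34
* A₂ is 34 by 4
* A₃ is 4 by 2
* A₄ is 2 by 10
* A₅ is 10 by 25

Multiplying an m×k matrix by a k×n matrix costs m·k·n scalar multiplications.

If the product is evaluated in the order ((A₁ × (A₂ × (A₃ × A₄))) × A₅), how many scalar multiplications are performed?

20910

(A₃ × A₄): 4×2 by 2×10 → 4×10, cost 4·2·10 = 80
(A₂ × (A₃ × A₄)): 34×4 by 4×10 → 34×10, cost 34·4·10 = 1360; cumulative 1440
(A₁ × (A₂ × (A₃ × A₄))): 33×34 by 34×10 → 33×10, cost 33·34·10 = 11220; cumulative 12660
((A₁ × (A₂ × (A₃ × A₄))) × A₅): 33×10 by 10×25 → 33×25, cost 33·10·25 = 8250; cumulative 20910
Total: 20910 scalar multiplications.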